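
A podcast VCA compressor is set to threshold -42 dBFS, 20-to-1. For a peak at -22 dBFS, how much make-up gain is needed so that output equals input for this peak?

19 dB

The peak compresses to -42 + 20/20 = -41 dBFS.
To reach -22 dBFS requires -22 − (-41) = 19 dB of make-up.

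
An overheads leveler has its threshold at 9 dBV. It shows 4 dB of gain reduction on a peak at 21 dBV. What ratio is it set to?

1.5:1

Input overshoot = 21 − 9 = 12 dB.
Output overshoot = 12 − 4 = 8 dB.
Ratio = input overshoot / output overshoot = 12 / 8 = 1.5.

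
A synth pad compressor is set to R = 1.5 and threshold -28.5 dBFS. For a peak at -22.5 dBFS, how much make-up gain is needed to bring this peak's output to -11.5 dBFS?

Without make-up, output = threshold + overshoot/1.5 = -28.5 + 4 = -24.5 dBFS.
Gap to target: 13 dB.

13 dB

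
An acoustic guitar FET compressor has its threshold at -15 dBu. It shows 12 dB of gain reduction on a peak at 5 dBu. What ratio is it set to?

2.5:1

Input overshoot = 5 − (-15) = 20 dB.
Output overshoot = 20 − 12 = 8 dB.
Ratio = input overshoot / output overshoot = 20 / 8 = 2.5.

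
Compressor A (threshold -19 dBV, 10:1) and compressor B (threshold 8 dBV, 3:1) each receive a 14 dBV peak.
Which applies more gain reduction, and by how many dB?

A, by 25.7 dB

A: 33 dB over, compressed to 3.3 dB over, so 29.7 dB of GR.
B: 6 dB over, compressed to 2 dB over, so 4 dB of GR.
Difference: 25.7 dB in favour of A.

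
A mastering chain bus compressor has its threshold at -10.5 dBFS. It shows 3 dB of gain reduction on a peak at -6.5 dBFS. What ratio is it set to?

4:1

Input overshoot = -6.5 − (-10.5) = 4 dB.
Output overshoot = 4 − 3 = 1 dB.
Ratio = input overshoot / output overshoot = 4 / 1 = 4.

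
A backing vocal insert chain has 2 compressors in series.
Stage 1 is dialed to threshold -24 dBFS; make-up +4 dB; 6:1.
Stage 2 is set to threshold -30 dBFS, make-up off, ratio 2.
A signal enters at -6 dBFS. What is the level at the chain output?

Stage 1: 18 dB above -24 dBFS, reduced 6:1 to 3 dB above → -21 dBFS; +4 dB make-up → -17 dBFS.
Stage 2: 13 dB above -30 dBFS, reduced 2:1 to 6.5 dB above → -23.5 dBFS.

-23.5 dBFS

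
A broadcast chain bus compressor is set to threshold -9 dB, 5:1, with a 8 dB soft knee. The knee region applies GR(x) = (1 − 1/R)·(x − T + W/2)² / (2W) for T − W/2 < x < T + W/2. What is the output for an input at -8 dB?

-9.25 dB

x − T + W/2 = -8 − (-9) + 4 = 5.
GR = (1 − 1/5) × 5² / 16 = 0.8 × 25 / 16 = 1.25 dB.
Output = -8 − 1.25 = -9.25 dB.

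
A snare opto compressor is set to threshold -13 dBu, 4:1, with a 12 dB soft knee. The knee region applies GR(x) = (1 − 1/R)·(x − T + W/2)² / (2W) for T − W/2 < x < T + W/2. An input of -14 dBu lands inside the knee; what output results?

x − T + W/2 = -14 − (-13) + 6 = 5.
GR = (1 − 1/4) × 5² / 24 = 0.75 × 25 / 24 = 0.78125 dB.
Output = -14 − 0.78125 = -14.78125 dBu.

-14.78125 dBu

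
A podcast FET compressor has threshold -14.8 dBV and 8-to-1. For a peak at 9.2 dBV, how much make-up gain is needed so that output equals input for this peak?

21 dB

The peak compresses to -14.8 + 24/8 = -11.8 dBV.
To reach 9.2 dBV requires 9.2 − (-11.8) = 21 dB of make-up.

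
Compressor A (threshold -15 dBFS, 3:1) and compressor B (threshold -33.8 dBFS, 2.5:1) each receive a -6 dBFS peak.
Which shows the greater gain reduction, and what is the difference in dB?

A: overshoot 9 dB → output overshoot 3 dB → GR 6 dB.
B: overshoot 27.8 dB → output overshoot 11.12 dB → GR 16.68 dB.
B reduces 10.68 dB more.

B, by 10.68 dB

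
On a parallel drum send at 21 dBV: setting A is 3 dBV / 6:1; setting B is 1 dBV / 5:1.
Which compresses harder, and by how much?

A: GR = 18 − 18/6 = 15 dB.
B: GR = 20 − 20/5 = 16 dB.
Difference: 1 dB in favour of B.

B, by 1 dB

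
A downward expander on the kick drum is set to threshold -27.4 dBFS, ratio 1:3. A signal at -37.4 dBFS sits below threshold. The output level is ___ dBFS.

-57.4 dBFS

Undershoot = (-27.4) − (-37.4) = 10 dB.
At 1:3, that expands to 30 dB under threshold.
Output = -27.4 − 30 = -57.4 dBFS.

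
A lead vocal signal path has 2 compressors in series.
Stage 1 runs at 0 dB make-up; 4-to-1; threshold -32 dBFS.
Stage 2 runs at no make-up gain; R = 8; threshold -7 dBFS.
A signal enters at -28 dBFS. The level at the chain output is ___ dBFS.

Stage 1: overshoot 4 dB → 4/4 = 1 dB → -31 dBFS.
Stage 2: -31 dBFS is at or below the -7 dBFS threshold — no compression; output -31 dBFS.

-31 dBFS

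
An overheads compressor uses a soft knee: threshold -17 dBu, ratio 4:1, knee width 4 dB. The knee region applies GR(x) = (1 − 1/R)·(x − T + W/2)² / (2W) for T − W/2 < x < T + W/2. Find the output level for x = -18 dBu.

x − T + W/2 = -18 − (-17) + 2 = 1.
GR = (1 − 1/4) × 1² / 8 = 0.75 × 1 / 8 = 0.09375 dB.
Output = -18 − 0.09375 = -18.09375 dBu.

-18.09375 dBu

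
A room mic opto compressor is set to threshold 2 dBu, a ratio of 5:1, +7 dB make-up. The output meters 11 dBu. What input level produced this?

12 dBu

Remove make-up: 11 − 7 = 4 dBu.
The compressed level sits 4 − 2 = 2 dB over threshold.
Input overshoot = R × output overshoot = 10 dB → input = 2 + 10 = 12 dBu.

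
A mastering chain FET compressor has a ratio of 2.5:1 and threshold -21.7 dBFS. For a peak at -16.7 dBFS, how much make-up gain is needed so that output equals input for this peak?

Without make-up, output = threshold + overshoot/2.5 = -21.7 + 2 = -19.7 dBFS.
Gap to target: 3 dB.

3 dB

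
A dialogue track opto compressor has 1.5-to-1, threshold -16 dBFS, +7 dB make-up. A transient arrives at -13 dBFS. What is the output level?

-7 dBFS

The input is 3 dB above the -16 dBFS threshold.
At 1.5:1 the overshoot is divided by 1.5, leaving 2 dB above threshold.
Output = -16 + 2 = -14 dBFS; make-up adds 7 dB, giving -7 dBFS.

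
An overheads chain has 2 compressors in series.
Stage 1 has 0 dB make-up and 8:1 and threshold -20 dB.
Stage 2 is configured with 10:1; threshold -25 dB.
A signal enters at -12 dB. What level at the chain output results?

-24.4 dB

Stage 1: -12 dB is 8 dB over -20 dB; at 8:1 that becomes 1 dB over, giving -19 dB.
Stage 2: 6 dB above -25 dB, reduced 10:1 to 0.6 dB above → -24.4 dB.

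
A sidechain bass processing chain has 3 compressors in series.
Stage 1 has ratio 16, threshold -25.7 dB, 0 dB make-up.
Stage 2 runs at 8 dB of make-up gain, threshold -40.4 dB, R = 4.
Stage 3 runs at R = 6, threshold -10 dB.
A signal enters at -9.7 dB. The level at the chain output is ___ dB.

Stage 1: -9.7 dB is 16 dB over -25.7 dB; at 16:1 that becomes 1 dB over, giving -24.7 dB.
Stage 2: overshoot 15.7 dB → 15.7/4 = 3.925 dB → -36.475 dB; +8 dB make-up → -28.475 dB.
Stage 3: -28.475 dB is at or below the -10 dB threshold — no compression; output -28.475 dB.

-28.475 dB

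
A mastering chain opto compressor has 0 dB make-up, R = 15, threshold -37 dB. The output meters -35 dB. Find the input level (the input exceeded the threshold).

-7 dB

That's 2 dB above the -37 dB threshold.
Before 15:1 compression the overshoot was 2 × 15 = 30 dB, so input = -37 + 30 = -7 dB.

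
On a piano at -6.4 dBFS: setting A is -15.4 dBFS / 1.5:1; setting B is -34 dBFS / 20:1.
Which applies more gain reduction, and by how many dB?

A: GR = 9 − 9/1.5 = 3 dB.
B: GR = 27.6 − 27.6/20 = 26.22 dB.
B reduces 23.22 dB more.

B, by 23.22 dB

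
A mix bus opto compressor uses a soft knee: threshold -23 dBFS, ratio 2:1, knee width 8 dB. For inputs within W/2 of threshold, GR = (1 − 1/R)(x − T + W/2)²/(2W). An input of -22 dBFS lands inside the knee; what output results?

-22.78125 dBFS

x − T + W/2 = -22 − (-23) + 4 = 5.
GR = (1 − 1/2) × 5² / 16 = 0.5 × 25 / 16 = 0.78125 dB.
Output = -22 − 0.78125 = -22.78125 dBFS.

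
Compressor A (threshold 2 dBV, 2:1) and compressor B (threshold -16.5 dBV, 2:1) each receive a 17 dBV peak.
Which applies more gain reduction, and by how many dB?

B, by 9.25 dB

A: 15 dB over, compressed to 7.5 dB over, so 7.5 dB of GR.
B: 33.5 dB over, compressed to 16.75 dB over, so 16.75 dB of GR.
B reduces 9.25 dB more.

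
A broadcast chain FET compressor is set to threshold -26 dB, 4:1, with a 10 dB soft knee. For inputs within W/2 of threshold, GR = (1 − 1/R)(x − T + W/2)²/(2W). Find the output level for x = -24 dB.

-25.8375 dB

x − T + W/2 = -24 − (-26) + 5 = 7.
GR = (1 − 1/4) × 7² / 20 = 0.75 × 49 / 20 = 1.8375 dB.
Output = -24 − 1.8375 = -25.8375 dB.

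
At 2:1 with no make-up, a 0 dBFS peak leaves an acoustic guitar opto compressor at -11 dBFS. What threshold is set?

Let T be the threshold. Output overshoot = (input overshoot)/R, so -11 − T = (0 − T)/2.
2·(-11 − T) = 0 − T → 1·T = -22 − 0 = -22.
T = -22/1 = -22 dBFS.

-22 dBFS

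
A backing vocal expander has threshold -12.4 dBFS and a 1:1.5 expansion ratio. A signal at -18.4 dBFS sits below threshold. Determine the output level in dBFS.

-21.4 dBFS

Undershoot = (-12.4) − (-18.4) = 6 dB.
At 1:1.5, that expands to 9 dB under threshold.
Output = -12.4 − 9 = -21.4 dBFS.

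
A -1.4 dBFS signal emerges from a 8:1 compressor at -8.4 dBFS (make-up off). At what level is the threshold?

-9.4 dBFS

Gain reduction = -1.4 − (-8.4) = 7 dB; output overshoot = GR / (R − 1) = 7 / 7 = 1 dB.
Threshold = output − output overshoot = -8.4 − 1 = -9.4 dBFS.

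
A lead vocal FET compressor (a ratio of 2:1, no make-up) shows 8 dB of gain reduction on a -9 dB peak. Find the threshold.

-25 dB

Input is 16 dB above T (since output overshoot × R = input overshoot: (-17 − T)·2 = -9 − T gives T = -25 dB).
Check: -25 + (-9 − (-25))/2 = -25 + 8 = -17 dB. ✓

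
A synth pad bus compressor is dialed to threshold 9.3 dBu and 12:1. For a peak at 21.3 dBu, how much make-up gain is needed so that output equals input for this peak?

11 dB

The peak compresses to 9.3 + 12/12 = 10.3 dBu.
To reach 21.3 dBu requires 21.3 − 10.3 = 11 dB of make-up.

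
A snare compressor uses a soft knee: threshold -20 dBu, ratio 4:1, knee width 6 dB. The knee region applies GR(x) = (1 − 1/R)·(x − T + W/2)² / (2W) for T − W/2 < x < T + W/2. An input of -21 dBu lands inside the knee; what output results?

-21.25 dBu

x − T + W/2 = -21 − (-20) + 3 = 2.
GR = (1 − 1/4) × 2² / 12 = 0.75 × 4 / 12 = 0.25 dB.
Output = -21 − 0.25 = -21.25 dBu.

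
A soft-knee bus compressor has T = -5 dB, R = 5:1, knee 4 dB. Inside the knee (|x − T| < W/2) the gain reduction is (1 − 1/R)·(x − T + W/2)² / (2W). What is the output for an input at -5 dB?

x − T + W/2 = -5 − (-5) + 2 = 2.
GR = (1 − 1/5) × 2² / 8 = 0.8 × 4 / 8 = 0.4 dB.
Output = -5 − 0.4 = -5.4 dB.

-5.4 dB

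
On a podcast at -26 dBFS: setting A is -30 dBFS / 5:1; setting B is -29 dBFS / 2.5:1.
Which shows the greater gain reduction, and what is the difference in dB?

A, by 1.4 dB

A: GR = 4 − 4/5 = 3.2 dB.
B: GR = 3 − 3/2.5 = 1.8 dB.
A reduces 1.4 dB more.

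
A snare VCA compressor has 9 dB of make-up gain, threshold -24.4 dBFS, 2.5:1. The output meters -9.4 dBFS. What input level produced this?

Before make-up, the level was -9.4 − 9 = -18.4 dBFS.
The compressed level sits -18.4 − (-24.4) = 6 dB over threshold.
Before 2.5:1 compression the overshoot was 6 × 2.5 = 15 dB, so input = -24.4 + 15 = -9.4 dBFS.

-9.4 dBFS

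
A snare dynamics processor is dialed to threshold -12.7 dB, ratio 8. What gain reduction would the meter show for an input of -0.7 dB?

10.5 dB

-0.7 dB exceeds the threshold by 12 dB.
After 8:1 compression the overshoot becomes 12/8 = 1.5 dB.
So the signal is attenuated by 12 − 1.5 = 10.5 dB.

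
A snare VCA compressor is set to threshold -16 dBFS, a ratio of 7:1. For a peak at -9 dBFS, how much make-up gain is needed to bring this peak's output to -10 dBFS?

5 dB

The peak compresses to -16 + 7/7 = -15 dBFS.
To reach -10 dBFS requires -10 − (-15) = 5 dB of make-up.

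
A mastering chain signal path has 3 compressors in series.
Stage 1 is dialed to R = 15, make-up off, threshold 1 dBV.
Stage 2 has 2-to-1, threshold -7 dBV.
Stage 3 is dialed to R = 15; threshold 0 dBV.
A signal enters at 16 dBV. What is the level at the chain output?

-2.5 dBV

Stage 1: 15 dB above 1 dBV, reduced 15:1 to 1 dB above → 2 dBV.
Stage 2: 9 dB above -7 dBV, reduced 2:1 to 4.5 dB above → -2.5 dBV.
Stage 3: -2.5 dBV is at or below the 0 dBV threshold — no compression; output -2.5 dBV.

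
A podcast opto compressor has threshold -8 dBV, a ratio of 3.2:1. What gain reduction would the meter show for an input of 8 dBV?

The signal is 16 dB above threshold.
After 3.2:1 compression the overshoot becomes 16/3.2 = 5 dB.
Gain reduction = 16 − 5 = 11 dB.

11 dB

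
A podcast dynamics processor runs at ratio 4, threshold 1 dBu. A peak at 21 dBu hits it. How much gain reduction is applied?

The signal is 20 dB above threshold.
After 4:1 compression the overshoot becomes 20/4 = 5 dB.
So the signal is attenuated by 20 − 5 = 15 dB.

15 dB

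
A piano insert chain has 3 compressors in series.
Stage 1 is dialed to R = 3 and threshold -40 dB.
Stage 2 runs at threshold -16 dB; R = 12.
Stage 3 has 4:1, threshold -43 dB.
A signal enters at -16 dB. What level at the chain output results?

-40.25 dB

Stage 1: 24 dB above -40 dB, reduced 3:1 to 8 dB above → -32 dB.
Stage 2: below threshold (-32 ≤ -16); passes unchanged; output -32 dB.
Stage 3: -32 dB is 11 dB over -43 dB; at 4:1 that becomes 2.75 dB over, giving -40.25 dB.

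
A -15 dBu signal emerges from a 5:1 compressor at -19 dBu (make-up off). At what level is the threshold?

-20 dBu

Let T be the threshold. Output overshoot = (input overshoot)/R, so -19 − T = (-15 − T)/5.
5·(-19 − T) = -15 − T → 4·T = -95 − (-15) = -80.
T = -80/4 = -20 dBu.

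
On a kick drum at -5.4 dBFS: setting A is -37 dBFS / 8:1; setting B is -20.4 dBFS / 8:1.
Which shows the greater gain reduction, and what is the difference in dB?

A, by 14.525 dB

A: GR = 31.6 − 31.6/8 = 27.65 dB.
B: GR = 15 − 15/8 = 13.125 dB.
A applies 14.525 dB more gain reduction.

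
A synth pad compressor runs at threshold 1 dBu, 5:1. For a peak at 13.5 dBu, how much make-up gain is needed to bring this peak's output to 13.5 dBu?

The peak compresses to 1 + 12.5/5 = 3.5 dBu.
To reach 13.5 dBu requires 13.5 − 3.5 = 10 dB of make-up.

10 dB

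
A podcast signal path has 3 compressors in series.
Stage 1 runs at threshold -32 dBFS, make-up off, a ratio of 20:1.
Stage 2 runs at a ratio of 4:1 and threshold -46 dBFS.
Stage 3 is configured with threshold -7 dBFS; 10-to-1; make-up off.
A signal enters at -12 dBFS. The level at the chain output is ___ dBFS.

Stage 1: -12 dBFS is 20 dB over -32 dBFS; at 20:1 that becomes 1 dB over, giving -31 dBFS.
Stage 2: 15 dB above -46 dBFS, reduced 4:1 to 3.75 dB above → -42.25 dBFS.
Stage 3: -42.25 dBFS is at or below the -7 dBFS threshold — no compression; output -42.25 dBFS.

-42.25 dBFS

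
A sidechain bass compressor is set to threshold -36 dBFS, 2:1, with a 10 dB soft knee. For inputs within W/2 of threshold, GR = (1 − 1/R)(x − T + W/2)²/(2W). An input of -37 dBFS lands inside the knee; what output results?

x − T + W/2 = -37 − (-36) + 5 = 4.
GR = (1 − 1/2) × 4² / 20 = 0.5 × 16 / 20 = 0.4 dB.
Output = -37 − 0.4 = -37.4 dBFS.

-37.4 dBFS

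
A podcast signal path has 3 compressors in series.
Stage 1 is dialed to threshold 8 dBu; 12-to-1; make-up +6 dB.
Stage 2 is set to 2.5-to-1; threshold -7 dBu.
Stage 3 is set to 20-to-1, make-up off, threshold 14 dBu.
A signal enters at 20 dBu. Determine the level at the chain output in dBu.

Stage 1: overshoot 12 dB → 12/12 = 1 dB → 9 dBu; +6 dB make-up → 15 dBu.
Stage 2: 22 dB above -7 dBu, reduced 2.5:1 to 8.8 dB above → 1.8 dBu.
Stage 3: below threshold (1.8 ≤ 14); passes unchanged; output 1.8 dBu.

1.8 dBu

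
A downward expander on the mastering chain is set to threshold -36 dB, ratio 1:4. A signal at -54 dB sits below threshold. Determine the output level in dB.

-108 dB

Below threshold, a 1:4 expander applies gain = (4−1)×(T − x) of attenuation.
(4−1) × 18 = 54 dB, so output = -54 − 54 = -108 dB.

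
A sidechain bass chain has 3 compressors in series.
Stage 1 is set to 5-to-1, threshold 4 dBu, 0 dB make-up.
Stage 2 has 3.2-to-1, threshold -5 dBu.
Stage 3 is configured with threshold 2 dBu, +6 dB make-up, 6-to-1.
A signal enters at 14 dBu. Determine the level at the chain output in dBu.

Stage 1: 14 dBu is 10 dB over 4 dBu; at 5:1 that becomes 2 dB over, giving 6 dBu.
Stage 2: 11 dB above -5 dBu, reduced 3.2:1 to 3.4375 dB above → -1.5625 dBu.
Stage 3: -1.5625 dBu is at or below the 2 dBu threshold — no compression; make-up brings it to 4.4375 dBu.

4.4375 dBu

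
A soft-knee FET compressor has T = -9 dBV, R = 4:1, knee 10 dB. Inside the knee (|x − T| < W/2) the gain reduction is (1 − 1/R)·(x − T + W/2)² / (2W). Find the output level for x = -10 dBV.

-10.6 dBV

x − T + W/2 = -10 − (-9) + 5 = 4.
GR = (1 − 1/4) × 4² / 20 = 0.75 × 16 / 20 = 0.6 dB.
Output = -10 − 0.6 = -10.6 dBV.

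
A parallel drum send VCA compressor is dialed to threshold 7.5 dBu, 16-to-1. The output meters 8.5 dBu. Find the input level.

The compressed level sits 8.5 − 7.5 = 1 dB over threshold.
Before 16:1 compression the overshoot was 1 × 16 = 16 dB, so input = 7.5 + 16 = 23.5 dBu.

23.5 dBu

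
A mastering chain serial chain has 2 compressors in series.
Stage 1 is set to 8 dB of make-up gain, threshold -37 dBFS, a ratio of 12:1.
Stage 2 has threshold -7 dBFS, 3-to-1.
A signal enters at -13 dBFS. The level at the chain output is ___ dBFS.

-27 dBFS

Stage 1: 24 dB above -37 dBFS, reduced 12:1 to 2 dB above → -35 dBFS; +8 dB make-up → -27 dBFS.
Stage 2: -27 dBFS is at or below the -7 dBFS threshold — no compression; output -27 dBFS.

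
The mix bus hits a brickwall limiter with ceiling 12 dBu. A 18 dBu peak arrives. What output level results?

12 dBu

The limiter clamps the peak to its 12 dBu ceiling.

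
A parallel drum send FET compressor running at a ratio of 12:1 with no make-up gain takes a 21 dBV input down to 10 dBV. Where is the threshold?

Input is 12 dB above T (since output overshoot × R = input overshoot: (10 − T)·12 = 21 − T gives T = 9 dBV).
Check: 9 + (21 − 9)/12 = 9 + 1 = 10 dBV. ✓

9 dBV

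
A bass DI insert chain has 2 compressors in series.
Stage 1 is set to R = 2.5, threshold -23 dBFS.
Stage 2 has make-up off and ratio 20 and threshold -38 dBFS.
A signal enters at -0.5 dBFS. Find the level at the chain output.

-36.8 dBFS

Stage 1: overshoot 22.5 dB → 22.5/2.5 = 9 dB → -14 dBFS.
Stage 2: -14 dBFS is 24 dB over -38 dBFS; at 20:1 that becomes 1.2 dB over, giving -36.8 dBFS.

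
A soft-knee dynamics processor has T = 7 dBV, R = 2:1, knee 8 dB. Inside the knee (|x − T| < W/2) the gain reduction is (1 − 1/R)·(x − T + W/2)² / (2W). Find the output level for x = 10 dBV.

x − T + W/2 = 10 − 7 + 4 = 7.
GR = (1 − 1/2) × 7² / 16 = 0.5 × 49 / 16 = 1.53125 dB.
Output = 10 − 1.53125 = 8.46875 dBV.

8.46875 dBV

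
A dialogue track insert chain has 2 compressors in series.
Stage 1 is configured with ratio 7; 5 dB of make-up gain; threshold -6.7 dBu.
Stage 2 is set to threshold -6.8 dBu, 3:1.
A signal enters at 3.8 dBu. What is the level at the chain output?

-4.6 dBu

Stage 1: overshoot 10.5 dB → 10.5/7 = 1.5 dB → -5.2 dBu; +5 dB make-up → -0.2 dBu.
Stage 2: 6.6 dB above -6.8 dBu, reduced 3:1 to 2.2 dB above → -4.6 dBu.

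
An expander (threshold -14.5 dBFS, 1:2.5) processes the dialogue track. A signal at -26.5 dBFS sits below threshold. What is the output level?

-44.5 dBFS

Undershoot = (-14.5) − (-26.5) = 12 dB.
At 1:2.5, that expands to 30 dB under threshold.
Output = -14.5 − 30 = -44.5 dBFS.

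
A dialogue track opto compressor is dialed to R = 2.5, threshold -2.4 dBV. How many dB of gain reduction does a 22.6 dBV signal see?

Overshoot = 22.6 − (-2.4) = 25 dB.
At 2.5:1, output sits 25/2.5 = 10 dB above threshold.
Gain reduction = 25 − 10 = 15 dB.

15 dB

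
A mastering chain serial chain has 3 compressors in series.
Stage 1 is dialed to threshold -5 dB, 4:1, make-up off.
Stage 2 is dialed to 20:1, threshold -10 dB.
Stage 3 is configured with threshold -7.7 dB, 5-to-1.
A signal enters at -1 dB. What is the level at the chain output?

-9.7 dB

Stage 1: overshoot 4 dB → 4/4 = 1 dB → -4 dB.
Stage 2: -4 dB is 6 dB over -10 dB; at 20:1 that becomes 0.3 dB over, giving -9.7 dB.
Stage 3: below threshold (-9.7 ≤ -7.7); passes unchanged; output -9.7 dB.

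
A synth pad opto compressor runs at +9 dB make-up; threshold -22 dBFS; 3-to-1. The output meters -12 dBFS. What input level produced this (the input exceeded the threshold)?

Remove make-up: -12 − 9 = -21 dBFS.
That's 1 dB above the -22 dBFS threshold.
Undo the ratio: input overshoot = 1 × 3 = 3 dB, giving input = -19 dBFS.

-19 dBFS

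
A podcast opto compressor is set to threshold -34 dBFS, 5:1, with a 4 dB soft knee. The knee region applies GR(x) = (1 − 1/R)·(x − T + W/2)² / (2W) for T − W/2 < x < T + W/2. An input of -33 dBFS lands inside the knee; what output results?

-33.9 dBFS

x − T + W/2 = -33 − (-34) + 2 = 3.
GR = (1 − 1/5) × 3² / 8 = 0.8 × 9 / 8 = 0.9 dB.
Output = -33 − 0.9 = -33.9 dBFS.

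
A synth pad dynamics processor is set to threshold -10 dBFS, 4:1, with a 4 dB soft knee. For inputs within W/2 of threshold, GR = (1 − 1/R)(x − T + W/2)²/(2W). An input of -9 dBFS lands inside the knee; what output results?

-9.84375 dBFS

x − T + W/2 = -9 − (-10) + 2 = 3.
GR = (1 − 1/4) × 3² / 8 = 0.75 × 9 / 8 = 0.84375 dB.
Output = -9 − 0.84375 = -9.84375 dBFS.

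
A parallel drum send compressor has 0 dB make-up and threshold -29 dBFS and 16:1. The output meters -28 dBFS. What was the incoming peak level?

That's 1 dB above the -29 dBFS threshold.
Undo the ratio: input overshoot = 1 × 16 = 16 dB, giving input = -13 dBFS.

-13 dBFS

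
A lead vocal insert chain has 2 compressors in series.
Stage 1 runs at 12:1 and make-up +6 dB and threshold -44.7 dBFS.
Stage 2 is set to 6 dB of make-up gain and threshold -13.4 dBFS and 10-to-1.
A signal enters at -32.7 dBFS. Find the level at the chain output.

-31.7 dBFS

Stage 1: 12 dB above -44.7 dBFS, reduced 12:1 to 1 dB above → -43.7 dBFS; +6 dB make-up → -37.7 dBFS.
Stage 2: -37.7 dBFS is at or below the -13.4 dBFS threshold — no compression; make-up brings it to -31.7 dBFS.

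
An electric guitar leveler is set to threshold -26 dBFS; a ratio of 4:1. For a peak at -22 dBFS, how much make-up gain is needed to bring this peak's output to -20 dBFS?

5 dB

Overshoot 4 dB → 4/4 = 1 dB after compression, so the compressed level is -26 + 1 = -25 dBFS.
Make-up = target − compressed = -20 − (-25) = 5 dB.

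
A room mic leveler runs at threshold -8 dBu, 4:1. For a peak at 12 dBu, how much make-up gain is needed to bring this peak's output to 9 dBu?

12 dB

Without make-up, output = threshold + overshoot/4 = -8 + 5 = -3 dBu.
Gap to target: 12 dB.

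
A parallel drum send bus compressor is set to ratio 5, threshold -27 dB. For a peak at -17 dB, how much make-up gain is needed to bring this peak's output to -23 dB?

2 dB

Without make-up, output = threshold + overshoot/5 = -27 + 2 = -25 dB.
Gap to target: 2 dB.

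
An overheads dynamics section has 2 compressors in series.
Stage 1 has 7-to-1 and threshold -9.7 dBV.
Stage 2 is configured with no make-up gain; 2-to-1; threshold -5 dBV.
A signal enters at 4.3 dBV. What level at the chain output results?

-7.7 dBV

Stage 1: overshoot 14 dB → 14/7 = 2 dB → -7.7 dBV.
Stage 2: below threshold (-7.7 ≤ -5); passes unchanged; output -7.7 dBV.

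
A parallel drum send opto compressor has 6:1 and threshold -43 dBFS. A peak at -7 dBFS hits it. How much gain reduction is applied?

-7 dBFS exceeds the threshold by 36 dB.
At 6:1, output sits 36/6 = 6 dB above threshold.
So the signal is attenuated by 36 − 6 = 30 dB.

30 dB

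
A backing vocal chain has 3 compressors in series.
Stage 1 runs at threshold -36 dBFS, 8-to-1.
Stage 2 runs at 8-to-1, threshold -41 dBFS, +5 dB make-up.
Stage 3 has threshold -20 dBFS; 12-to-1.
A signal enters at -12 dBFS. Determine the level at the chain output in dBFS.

-35 dBFS

Stage 1: overshoot 24 dB → 24/8 = 3 dB → -33 dBFS.
Stage 2: -33 dBFS is 8 dB over -41 dBFS; at 8:1 that becomes 1 dB over, giving -40 dBFS; +5 dB make-up → -35 dBFS.
Stage 3: -35 dBFS is at or below the -20 dBFS threshold — no compression; output -35 dBFS.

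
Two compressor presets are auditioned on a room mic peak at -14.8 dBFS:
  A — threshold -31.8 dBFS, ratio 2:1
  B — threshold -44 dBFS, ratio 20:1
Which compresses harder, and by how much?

A: 17 dB over, compressed to 8.5 dB over, so 8.5 dB of GR.
B: 29.2 dB over, compressed to 1.46 dB over, so 27.74 dB of GR.
B applies 19.24 dB more gain reduction.

B, by 19.24 dB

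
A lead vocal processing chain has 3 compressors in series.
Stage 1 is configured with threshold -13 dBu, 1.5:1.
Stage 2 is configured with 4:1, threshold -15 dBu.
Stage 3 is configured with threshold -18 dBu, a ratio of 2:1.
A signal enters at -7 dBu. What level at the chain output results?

-15.75 dBu

Stage 1: overshoot 6 dB → 6/1.5 = 4 dB → -9 dBu.
Stage 2: overshoot 6 dB → 6/4 = 1.5 dB → -13.5 dBu.
Stage 3: 4.5 dB above -18 dBu, reduced 2:1 to 2.25 dB above → -15.75 dBu.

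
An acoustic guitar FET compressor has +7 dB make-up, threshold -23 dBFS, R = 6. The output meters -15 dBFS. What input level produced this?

-17 dBFS

Stripping the +7 dB make-up gives -22 dBFS at the gain stage.
Post-compression overshoot = -22 − (-23) = 1 dB.
Undo the ratio: input overshoot = 1 × 6 = 6 dB, giving input = -17 dBFS.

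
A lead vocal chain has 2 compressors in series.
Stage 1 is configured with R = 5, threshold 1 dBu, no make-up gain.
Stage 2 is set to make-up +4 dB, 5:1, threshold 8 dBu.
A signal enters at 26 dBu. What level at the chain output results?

10 dBu

Stage 1: 26 dBu is 25 dB over 1 dBu; at 5:1 that becomes 5 dB over, giving 6 dBu.
Stage 2: 6 dBu is at or below the 8 dBu threshold — no compression; make-up brings it to 10 dBu.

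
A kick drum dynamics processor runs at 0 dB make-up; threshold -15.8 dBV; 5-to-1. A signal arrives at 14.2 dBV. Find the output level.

-9.8 dBV

Overshoot: 14.2 − (-15.8) = 30 dB.
The 30 dB excess becomes 6 dB after 5:1 reduction.
So the level is -15.8 + 6 = -9.8 dBV.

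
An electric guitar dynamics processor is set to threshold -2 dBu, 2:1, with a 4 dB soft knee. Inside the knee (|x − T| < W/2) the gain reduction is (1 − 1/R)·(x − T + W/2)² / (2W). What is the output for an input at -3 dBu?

-3.0625 dBu

x − T + W/2 = -3 − (-2) + 2 = 1.
GR = (1 − 1/2) × 1² / 8 = 0.5 × 1 / 8 = 0.0625 dB.
Output = -3 − 0.0625 = -3.0625 dBu.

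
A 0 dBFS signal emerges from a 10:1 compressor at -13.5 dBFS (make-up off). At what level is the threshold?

-15 dBFS

Let T be the threshold. Output overshoot = (input overshoot)/R, so -13.5 − T = (0 − T)/10.
10·(-13.5 − T) = 0 − T → 9·T = -135 − 0 = -135.
T = -135/9 = -15 dBFS.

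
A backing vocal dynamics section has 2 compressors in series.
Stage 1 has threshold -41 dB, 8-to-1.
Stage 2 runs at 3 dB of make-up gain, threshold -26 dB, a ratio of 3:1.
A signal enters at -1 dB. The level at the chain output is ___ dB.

Stage 1: -1 dB is 40 dB over -41 dB; at 8:1 that becomes 5 dB over, giving -36 dB.
Stage 2: -36 dB is at or below the -26 dB threshold — no compression; make-up brings it to -33 dB.

-33 dB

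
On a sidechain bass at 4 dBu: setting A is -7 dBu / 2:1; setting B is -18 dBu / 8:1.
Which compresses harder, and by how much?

A: overshoot 11 dB → output overshoot 5.5 dB → GR 5.5 dB.
B: overshoot 22 dB → output overshoot 2.75 dB → GR 19.25 dB.
Difference: 13.75 dB in favour of B.

B, by 13.75 dB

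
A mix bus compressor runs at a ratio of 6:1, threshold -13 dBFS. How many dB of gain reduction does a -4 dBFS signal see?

7.5 dB

Overshoot = -4 − (-13) = 9 dB.
At 6:1, output sits 9/6 = 1.5 dB above threshold.
GR = overshoot in − overshoot out = 9 − 1.5 = 7.5 dB.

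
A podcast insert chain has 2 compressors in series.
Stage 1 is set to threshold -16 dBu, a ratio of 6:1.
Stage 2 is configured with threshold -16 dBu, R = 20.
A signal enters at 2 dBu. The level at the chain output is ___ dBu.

Stage 1: overshoot 18 dB → 18/6 = 3 dB → -13 dBu.
Stage 2: overshoot 3 dB → 3/20 = 0.15 dB → -15.85 dBu.

-15.85 dBu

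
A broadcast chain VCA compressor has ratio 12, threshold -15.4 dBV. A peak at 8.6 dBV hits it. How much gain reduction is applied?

Overshoot = 8.6 − (-15.4) = 24 dB.
At 12:1, output sits 24/12 = 2 dB above threshold.
So the signal is attenuated by 24 − 2 = 22 dB.

22 dB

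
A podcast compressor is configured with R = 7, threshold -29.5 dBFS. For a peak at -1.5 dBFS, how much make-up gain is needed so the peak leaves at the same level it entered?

The peak compresses to -29.5 + 28/7 = -25.5 dBFS.
To reach -1.5 dBFS requires -1.5 − (-25.5) = 24 dB of make-up.

24 dB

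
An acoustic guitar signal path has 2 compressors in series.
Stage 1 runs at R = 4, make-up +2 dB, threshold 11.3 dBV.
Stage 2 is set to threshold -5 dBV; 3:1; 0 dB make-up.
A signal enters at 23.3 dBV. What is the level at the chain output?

2.1 dBV

Stage 1: overshoot 12 dB → 12/4 = 3 dB → 14.3 dBV; +2 dB make-up → 16.3 dBV.
Stage 2: 21.3 dB above -5 dBV, reduced 3:1 to 7.1 dB above → 2.1 dBV.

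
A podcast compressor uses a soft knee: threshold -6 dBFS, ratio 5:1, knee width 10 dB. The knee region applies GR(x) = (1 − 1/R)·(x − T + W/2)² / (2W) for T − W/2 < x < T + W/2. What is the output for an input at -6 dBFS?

-7 dBFS

x − T + W/2 = -6 − (-6) + 5 = 5.
GR = (1 − 1/5) × 5² / 20 = 0.8 × 25 / 20 = 1 dB.
Output = -6 − 1 = -7 dBFS.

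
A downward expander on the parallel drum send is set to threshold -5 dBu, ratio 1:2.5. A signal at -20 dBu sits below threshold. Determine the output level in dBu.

Below threshold, a 1:2.5 expander applies gain = (2.5−1)×(T − x) of attenuation.
(2.5−1) × 15 = 22.5 dB, so output = -20 − 22.5 = -42.5 dBu.

-42.5 dBu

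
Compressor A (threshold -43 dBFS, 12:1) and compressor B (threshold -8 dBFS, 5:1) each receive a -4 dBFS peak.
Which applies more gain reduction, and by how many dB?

A, by 32.55 dB

A: 39 dB over, compressed to 3.25 dB over, so 35.75 dB of GR.
B: 4 dB over, compressed to 0.8 dB over, so 3.2 dB of GR.
Difference: 32.55 dB in favour of A.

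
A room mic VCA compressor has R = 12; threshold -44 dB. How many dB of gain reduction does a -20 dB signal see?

22 dB

Overshoot = -20 − (-44) = 24 dB.
After 12:1 compression the overshoot becomes 24/12 = 2 dB.
So the signal is attenuated by 24 − 2 = 22 dB.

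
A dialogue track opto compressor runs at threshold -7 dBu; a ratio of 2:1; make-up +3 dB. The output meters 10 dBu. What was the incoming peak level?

Remove make-up: 10 − 3 = 7 dBu.
The compressed level sits 7 − (-7) = 14 dB over threshold.
Before 2:1 compression the overshoot was 14 × 2 = 28 dB, so input = -7 + 28 = 21 dBu.

21 dBu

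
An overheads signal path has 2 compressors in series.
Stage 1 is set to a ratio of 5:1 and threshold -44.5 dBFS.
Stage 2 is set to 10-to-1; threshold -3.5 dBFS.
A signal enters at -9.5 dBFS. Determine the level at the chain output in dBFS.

-37.5 dBFS

Stage 1: -9.5 dBFS is 35 dB over -44.5 dBFS; at 5:1 that becomes 7 dB over, giving -37.5 dBFS.
Stage 2: -37.5 dBFS is at or below the -3.5 dBFS threshold — no compression; output -37.5 dBFS.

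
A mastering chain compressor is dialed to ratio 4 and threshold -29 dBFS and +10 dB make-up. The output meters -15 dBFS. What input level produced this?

Stripping the +10 dB make-up gives -25 dBFS at the gain stage.
Post-compression overshoot = -25 − (-29) = 4 dB.
Input overshoot = R × output overshoot = 16 dB → input = -29 + 16 = -13 dBFS.

-13 dBFS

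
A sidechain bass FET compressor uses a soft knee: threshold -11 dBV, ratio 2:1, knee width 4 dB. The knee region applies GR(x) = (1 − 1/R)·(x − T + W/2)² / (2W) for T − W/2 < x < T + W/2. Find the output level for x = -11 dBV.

x − T + W/2 = -11 − (-11) + 2 = 2.
GR = (1 − 1/2) × 2² / 8 = 0.5 × 4 / 8 = 0.25 dB.
Output = -11 − 0.25 = -11.25 dBV.

-11.25 dBV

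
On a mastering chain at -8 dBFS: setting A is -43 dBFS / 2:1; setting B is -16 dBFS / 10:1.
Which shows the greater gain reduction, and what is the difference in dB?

A, by 10.3 dB

A: overshoot 35 dB → output overshoot 17.5 dB → GR 17.5 dB.
B: overshoot 8 dB → output overshoot 0.8 dB → GR 7.2 dB.
A reduces 10.3 dB more.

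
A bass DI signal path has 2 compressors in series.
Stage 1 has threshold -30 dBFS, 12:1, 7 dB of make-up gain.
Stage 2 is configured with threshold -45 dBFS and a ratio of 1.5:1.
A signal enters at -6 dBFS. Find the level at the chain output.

Stage 1: overshoot 24 dB → 24/12 = 2 dB → -28 dBFS; +7 dB make-up → -21 dBFS.
Stage 2: overshoot 24 dB → 24/1.5 = 16 dB → -29 dBFS.

-29 dBFS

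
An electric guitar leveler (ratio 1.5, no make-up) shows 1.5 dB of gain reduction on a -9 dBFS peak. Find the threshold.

-13.5 dBFS

Input is 4.5 dB above T (since output overshoot × R = input overshoot: (-10.5 − T)·1.5 = -9 − T gives T = -13.5 dBFS).
Check: -13.5 + (-9 − (-13.5))/1.5 = -13.5 + 3 = -10.5 dBFS. ✓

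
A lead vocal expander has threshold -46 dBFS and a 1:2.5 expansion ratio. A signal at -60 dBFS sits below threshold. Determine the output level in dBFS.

-81 dBFS

Undershoot = (-46) − (-60) = 14 dB.
At 1:2.5, that expands to 35 dB under threshold.
Output = -46 − 35 = -81 dBFS.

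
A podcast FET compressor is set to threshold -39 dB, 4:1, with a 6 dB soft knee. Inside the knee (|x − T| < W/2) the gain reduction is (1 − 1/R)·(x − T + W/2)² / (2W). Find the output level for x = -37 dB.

-38.5625 dB

x − T + W/2 = -37 − (-39) + 3 = 5.
GR = (1 − 1/4) × 5² / 12 = 0.75 × 25 / 12 = 1.5625 dB.
Output = -37 − 1.5625 = -38.5625 dB.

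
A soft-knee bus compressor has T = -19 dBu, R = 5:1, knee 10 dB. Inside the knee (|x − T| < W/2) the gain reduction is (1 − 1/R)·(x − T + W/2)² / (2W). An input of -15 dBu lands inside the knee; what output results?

-18.24 dBu

x − T + W/2 = -15 − (-19) + 5 = 9.
GR = (1 − 1/5) × 9² / 20 = 0.8 × 81 / 20 = 3.24 dB.
Output = -15 − 3.24 = -18.24 dBu.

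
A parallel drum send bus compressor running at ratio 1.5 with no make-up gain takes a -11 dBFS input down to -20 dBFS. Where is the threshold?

-38 dBFS

Let T be the threshold. Output overshoot = (input overshoot)/R, so -20 − T = (-11 − T)/1.5.
1.5·(-20 − T) = -11 − T → 0.5·T = -30 − (-11) = -19.
T = -19/0.5 = -38 dBFS.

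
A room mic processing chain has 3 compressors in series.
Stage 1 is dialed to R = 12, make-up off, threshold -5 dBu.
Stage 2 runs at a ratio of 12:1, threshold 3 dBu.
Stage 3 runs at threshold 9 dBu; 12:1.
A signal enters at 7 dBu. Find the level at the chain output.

-4 dBu

Stage 1: overshoot 12 dB → 12/12 = 1 dB → -4 dBu.
Stage 2: below threshold (-4 ≤ 3); passes unchanged; output -4 dBu.
Stage 3: -4 dBu is at or below the 9 dBu threshold — no compression; output -4 dBu.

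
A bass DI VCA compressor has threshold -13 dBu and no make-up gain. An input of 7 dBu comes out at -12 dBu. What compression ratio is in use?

20:1

Input overshoot = 7 − (-13) = 20 dB; output overshoot = -12 − (-13) = 1 dB.
Ratio = 20 / 1 = 20.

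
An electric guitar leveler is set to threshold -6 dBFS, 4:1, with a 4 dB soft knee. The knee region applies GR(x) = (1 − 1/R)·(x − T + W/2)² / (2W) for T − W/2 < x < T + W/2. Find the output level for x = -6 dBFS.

x − T + W/2 = -6 − (-6) + 2 = 2.
GR = (1 − 1/4) × 2² / 8 = 0.75 × 4 / 8 = 0.375 dB.
Output = -6 − 0.375 = -6.375 dBFS.

-6.375 dBFS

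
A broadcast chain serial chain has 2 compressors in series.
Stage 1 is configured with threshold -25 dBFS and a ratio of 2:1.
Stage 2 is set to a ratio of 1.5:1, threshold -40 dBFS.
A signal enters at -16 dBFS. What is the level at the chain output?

Stage 1: -16 dBFS is 9 dB over -25 dBFS; at 2:1 that becomes 4.5 dB over, giving -20.5 dBFS.
Stage 2: -20.5 dBFS is 19.5 dB over -40 dBFS; at 1.5:1 that becomes 13 dB over, giving -27 dBFS.

-27 dBFS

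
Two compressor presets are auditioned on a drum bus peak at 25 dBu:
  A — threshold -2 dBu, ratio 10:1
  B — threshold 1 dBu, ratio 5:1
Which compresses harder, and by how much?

A, by 5.1 dB

A: 27 dB over, compressed to 2.7 dB over, so 24.3 dB of GR.
B: 24 dB over, compressed to 4.8 dB over, so 19.2 dB of GR.
A reduces 5.1 dB more.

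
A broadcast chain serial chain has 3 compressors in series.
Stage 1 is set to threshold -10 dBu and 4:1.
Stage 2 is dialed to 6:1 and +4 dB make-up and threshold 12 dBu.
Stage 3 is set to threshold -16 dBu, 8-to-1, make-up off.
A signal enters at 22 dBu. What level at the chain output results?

Stage 1: 32 dB above -10 dBu, reduced 4:1 to 8 dB above → -2 dBu.
Stage 2: below threshold (-2 ≤ 12); passes unchanged; make-up brings it to 2 dBu.
Stage 3: 2 dBu is 18 dB over -16 dBu; at 8:1 that becomes 2.25 dB over, giving -13.75 dBu.

-13.75 dBu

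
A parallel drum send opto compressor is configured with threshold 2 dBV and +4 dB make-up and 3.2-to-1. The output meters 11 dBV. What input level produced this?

Remove make-up: 11 − 4 = 7 dBV.
Post-compression overshoot = 7 − 2 = 5 dB.
Undo the ratio: input overshoot = 5 × 3.2 = 16 dB, giving input = 18 dBV.

18 dBV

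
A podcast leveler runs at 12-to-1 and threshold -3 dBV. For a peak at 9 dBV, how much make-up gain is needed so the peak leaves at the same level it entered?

11 dB

Without make-up, output = threshold + overshoot/12 = -3 + 1 = -2 dBV.
Gap to target: 11 dB.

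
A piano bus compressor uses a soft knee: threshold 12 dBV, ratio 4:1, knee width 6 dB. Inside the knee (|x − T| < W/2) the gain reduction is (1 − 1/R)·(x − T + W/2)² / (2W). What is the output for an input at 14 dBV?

x − T + W/2 = 14 − 12 + 3 = 5.
GR = (1 − 1/4) × 5² / 12 = 0.75 × 25 / 12 = 1.5625 dB.
Output = 14 − 1.5625 = 12.4375 dBV.

12.4375 dBV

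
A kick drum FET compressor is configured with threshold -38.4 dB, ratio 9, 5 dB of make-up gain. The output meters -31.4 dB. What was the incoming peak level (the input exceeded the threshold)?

Before make-up, the level was -31.4 − 5 = -36.4 dB.
The compressed level sits -36.4 − (-38.4) = 2 dB over threshold.
Input overshoot = R × output overshoot = 18 dB → input = -38.4 + 18 = -20.4 dB.

-20.4 dB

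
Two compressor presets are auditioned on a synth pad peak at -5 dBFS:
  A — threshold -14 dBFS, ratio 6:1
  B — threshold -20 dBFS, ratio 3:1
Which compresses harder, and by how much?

B, by 2.5 dB

A: 9 dB over, compressed to 1.5 dB over, so 7.5 dB of GR.
B: 15 dB over, compressed to 5 dB over, so 10 dB of GR.
Difference: 2.5 dB in favour of B.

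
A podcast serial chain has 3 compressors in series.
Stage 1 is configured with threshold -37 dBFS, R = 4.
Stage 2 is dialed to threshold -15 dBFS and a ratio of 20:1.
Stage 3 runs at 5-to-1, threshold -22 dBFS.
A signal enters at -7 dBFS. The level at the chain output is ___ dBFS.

-29.5 dBFS

Stage 1: 30 dB above -37 dBFS, reduced 4:1 to 7.5 dB above → -29.5 dBFS.
Stage 2: below threshold (-29.5 ≤ -15); passes unchanged; output -29.5 dBFS.
Stage 3: below threshold (-29.5 ≤ -22); passes unchanged; output -29.5 dBFS.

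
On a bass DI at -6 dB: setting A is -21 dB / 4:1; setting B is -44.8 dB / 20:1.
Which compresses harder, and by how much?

B, by 25.61 dB

A: overshoot 15 dB → output overshoot 3.75 dB → GR 11.25 dB.
B: overshoot 38.8 dB → output overshoot 1.94 dB → GR 36.86 dB.
B applies 25.61 dB more gain reduction.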